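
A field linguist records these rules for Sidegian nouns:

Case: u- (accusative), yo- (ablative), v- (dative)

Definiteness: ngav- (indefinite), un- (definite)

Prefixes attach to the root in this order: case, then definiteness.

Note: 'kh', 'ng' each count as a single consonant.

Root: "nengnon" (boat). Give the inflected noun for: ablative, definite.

unyonengnon

Attach case ablative yo- → yonengnon.
Attach definiteness definite un- → unyonengnon.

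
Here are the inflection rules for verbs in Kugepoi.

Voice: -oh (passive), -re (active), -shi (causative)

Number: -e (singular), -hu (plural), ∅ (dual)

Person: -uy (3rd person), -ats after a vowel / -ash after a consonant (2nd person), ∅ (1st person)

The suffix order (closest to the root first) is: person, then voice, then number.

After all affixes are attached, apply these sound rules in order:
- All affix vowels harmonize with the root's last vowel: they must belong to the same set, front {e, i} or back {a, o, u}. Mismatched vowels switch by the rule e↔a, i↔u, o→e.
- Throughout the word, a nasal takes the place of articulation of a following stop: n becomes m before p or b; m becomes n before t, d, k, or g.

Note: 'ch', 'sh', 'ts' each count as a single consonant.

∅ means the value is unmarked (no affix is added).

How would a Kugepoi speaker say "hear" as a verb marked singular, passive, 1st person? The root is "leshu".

leshuoha

person = 1st person: zero marking, form stays leshu.
Attach voice passive -oh → leshuoh.
Attach number singular -e → leshuohe.
Apply vowel harmony: leshuohe → leshuoha.
Nasal assimilation: no change.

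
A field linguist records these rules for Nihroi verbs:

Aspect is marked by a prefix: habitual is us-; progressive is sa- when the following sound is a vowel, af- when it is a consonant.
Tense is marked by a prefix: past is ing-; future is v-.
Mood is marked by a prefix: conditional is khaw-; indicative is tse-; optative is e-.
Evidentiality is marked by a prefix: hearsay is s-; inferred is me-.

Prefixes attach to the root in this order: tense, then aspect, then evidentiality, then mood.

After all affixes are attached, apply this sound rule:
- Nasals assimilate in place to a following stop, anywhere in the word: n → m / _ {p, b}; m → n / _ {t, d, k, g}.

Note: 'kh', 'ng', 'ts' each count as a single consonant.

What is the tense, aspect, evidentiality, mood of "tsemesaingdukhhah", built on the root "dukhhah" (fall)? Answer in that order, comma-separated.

past, progressive, inferred, indicative

Segment: tse-me-sa-ing-dukhhah.
tense: ing- → past.
aspect: sa/af- → progressive.
evidentiality: me- → inferred.
mood: tse- → indicative.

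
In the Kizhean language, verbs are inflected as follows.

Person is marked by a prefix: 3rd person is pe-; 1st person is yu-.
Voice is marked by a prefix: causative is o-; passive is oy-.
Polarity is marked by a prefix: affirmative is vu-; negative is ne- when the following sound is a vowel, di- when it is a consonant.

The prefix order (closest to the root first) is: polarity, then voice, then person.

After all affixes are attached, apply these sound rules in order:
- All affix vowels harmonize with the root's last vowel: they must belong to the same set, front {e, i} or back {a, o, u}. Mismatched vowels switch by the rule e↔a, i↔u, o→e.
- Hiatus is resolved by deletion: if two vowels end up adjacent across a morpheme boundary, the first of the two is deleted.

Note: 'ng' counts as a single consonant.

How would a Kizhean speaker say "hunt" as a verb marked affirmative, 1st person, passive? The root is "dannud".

Attach polarity affirmative vu- → vudannud.
Attach voice passive oy- → oyvudannud.
Attach person 1st person yu- → yuoyvudannud.
Vowel harmony: no change.
Apply vowel deletion: yuoyvudannud → yoyvudannud.

yoyvudannud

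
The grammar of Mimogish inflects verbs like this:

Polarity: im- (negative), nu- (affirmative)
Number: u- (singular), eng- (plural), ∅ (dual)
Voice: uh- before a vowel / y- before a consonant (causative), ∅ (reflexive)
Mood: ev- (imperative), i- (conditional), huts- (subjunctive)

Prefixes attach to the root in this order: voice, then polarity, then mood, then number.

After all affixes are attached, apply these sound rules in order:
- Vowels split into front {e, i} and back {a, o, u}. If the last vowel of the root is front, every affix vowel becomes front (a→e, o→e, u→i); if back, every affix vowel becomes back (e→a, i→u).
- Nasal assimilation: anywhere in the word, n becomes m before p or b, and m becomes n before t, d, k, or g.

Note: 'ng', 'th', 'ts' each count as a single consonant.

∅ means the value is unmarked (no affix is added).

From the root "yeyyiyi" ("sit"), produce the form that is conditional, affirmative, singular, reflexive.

voice = reflexive: zero marking, form stays yeyyiyi.
Attach polarity affirmative nu- → nuyeyyiyi.
Attach mood conditional i- → inuyeyyiyi.
Attach number singular u- → uinuyeyyiyi.
Apply vowel harmony: uinuyeyyiyi → iiniyeyyiyi.
Nasal assimilation: no change.

iiniyeyyiyi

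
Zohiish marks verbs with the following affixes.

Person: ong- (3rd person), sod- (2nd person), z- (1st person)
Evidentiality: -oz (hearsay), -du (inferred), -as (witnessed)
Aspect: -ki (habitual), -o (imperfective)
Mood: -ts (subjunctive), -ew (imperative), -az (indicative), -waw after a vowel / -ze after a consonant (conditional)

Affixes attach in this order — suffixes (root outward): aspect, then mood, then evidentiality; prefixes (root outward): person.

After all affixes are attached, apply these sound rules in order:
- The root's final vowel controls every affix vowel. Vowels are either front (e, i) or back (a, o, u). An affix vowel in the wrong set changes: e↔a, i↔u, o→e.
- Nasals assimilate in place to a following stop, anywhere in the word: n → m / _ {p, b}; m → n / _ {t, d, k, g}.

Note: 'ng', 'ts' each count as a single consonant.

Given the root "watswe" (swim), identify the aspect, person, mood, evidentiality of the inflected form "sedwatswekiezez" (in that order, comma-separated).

habitual, 2nd person, indicative, hearsay

Segment: sod-watswe-ki-az-oz.
aspect: -ki → habitual.
person: sod- → 2nd person.
mood: -az → indicative.
evidentiality: -oz → hearsay.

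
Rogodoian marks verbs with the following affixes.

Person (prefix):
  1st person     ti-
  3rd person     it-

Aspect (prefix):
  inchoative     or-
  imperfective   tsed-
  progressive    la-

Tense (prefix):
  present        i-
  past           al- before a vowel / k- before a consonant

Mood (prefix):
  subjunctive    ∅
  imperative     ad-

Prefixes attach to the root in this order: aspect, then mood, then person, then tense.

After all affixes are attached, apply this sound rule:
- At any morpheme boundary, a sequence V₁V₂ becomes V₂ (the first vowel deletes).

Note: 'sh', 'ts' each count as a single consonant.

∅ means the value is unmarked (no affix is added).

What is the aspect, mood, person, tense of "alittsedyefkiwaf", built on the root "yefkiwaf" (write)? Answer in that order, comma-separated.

Segment: al-it-tsed-yefkiwaf.
aspect: tsed- → imperfective.
mood: ∅ → subjunctive.
person: it- → 3rd person.
tense: al/k- → past.

imperfective, subjunctive, 3rd person, past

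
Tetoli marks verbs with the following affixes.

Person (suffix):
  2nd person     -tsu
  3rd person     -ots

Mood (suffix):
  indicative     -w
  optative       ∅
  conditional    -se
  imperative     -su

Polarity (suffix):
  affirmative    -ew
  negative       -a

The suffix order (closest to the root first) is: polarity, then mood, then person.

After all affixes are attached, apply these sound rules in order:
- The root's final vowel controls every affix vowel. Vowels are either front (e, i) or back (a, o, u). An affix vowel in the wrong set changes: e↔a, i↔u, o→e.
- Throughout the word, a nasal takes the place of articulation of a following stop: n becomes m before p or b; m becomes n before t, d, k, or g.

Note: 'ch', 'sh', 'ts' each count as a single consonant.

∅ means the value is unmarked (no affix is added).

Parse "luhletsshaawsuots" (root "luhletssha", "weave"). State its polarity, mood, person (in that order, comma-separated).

Segment: luhletssha-ew-su-ots.
polarity: -ew → affirmative.
mood: -su → imperative.
person: -ots → 3rd person.

affirmative, imperative, 3rd person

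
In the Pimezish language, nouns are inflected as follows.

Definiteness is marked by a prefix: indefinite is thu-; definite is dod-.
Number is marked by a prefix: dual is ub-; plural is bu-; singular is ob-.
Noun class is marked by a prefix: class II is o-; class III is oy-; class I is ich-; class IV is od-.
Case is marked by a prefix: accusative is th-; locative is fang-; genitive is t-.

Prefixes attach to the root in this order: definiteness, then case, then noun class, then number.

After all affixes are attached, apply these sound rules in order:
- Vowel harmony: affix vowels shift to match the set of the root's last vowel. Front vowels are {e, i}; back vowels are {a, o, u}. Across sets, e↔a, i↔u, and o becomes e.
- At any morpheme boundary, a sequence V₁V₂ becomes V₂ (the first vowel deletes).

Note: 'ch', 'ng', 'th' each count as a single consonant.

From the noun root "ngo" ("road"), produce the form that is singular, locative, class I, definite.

obuchfangdodngo

Attach definiteness definite dod- → dodngo.
Attach case locative fang- → fangdodngo.
Attach noun class class I ich- → ichfangdodngo.
Attach number singular ob- → obichfangdodngo.
Apply vowel harmony: obichfangdodngo → obuchfangdodngo.
Vowel deletion: no change.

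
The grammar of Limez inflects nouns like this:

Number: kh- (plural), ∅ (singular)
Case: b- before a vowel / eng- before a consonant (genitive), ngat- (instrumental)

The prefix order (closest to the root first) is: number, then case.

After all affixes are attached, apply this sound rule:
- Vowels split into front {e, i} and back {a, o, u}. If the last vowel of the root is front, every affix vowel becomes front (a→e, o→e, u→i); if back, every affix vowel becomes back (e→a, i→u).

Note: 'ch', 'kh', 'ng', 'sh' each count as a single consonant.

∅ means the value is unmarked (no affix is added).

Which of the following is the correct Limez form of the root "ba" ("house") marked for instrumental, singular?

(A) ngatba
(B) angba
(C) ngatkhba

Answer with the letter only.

A

number = singular: zero marking, form stays ba.
Attach case instrumental ngat- → ngatba.
Vowel harmony: no change.
So the correct form is ngatba, option (A).
(B) angba is wrong: it uses genitive instead of instrumental for case.
(C) ngatkhba is wrong: it uses plural instead of singular for number.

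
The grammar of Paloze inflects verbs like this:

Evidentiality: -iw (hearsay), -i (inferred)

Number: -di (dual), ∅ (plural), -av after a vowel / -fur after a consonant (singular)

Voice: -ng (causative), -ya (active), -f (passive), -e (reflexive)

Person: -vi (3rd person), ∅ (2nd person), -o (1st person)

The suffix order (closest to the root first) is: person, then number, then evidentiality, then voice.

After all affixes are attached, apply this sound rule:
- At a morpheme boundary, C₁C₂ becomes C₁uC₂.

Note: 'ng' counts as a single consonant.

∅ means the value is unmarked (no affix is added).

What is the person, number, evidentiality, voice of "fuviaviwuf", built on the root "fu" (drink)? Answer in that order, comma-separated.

3rd person, singular, hearsay, passive

Segment: fu-vi-av-iw-f.
person: -vi → 3rd person.
number: -av/fur → singular.
evidentiality: -iw → hearsay.
voice: -f → passive.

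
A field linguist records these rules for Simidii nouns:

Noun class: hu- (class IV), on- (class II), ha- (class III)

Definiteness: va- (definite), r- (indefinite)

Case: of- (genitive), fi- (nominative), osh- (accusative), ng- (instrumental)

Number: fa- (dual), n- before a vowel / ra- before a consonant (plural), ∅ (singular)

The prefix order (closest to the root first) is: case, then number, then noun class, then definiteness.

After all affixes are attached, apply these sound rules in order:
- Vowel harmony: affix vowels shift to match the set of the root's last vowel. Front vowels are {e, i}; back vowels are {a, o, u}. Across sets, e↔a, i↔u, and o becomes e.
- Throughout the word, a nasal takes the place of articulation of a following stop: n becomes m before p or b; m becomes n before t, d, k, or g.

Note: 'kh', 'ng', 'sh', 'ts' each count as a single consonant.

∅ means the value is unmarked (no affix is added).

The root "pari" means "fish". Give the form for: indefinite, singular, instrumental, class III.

rhengpari

Attach case instrumental ng- → ngpari.
number = singular: zero marking, form stays ngpari.
Attach noun class class III ha- → hangpari.
Attach definiteness indefinite r- → rhangpari.
Apply vowel harmony: rhangpari → rhengpari.
Nasal assimilation: no change.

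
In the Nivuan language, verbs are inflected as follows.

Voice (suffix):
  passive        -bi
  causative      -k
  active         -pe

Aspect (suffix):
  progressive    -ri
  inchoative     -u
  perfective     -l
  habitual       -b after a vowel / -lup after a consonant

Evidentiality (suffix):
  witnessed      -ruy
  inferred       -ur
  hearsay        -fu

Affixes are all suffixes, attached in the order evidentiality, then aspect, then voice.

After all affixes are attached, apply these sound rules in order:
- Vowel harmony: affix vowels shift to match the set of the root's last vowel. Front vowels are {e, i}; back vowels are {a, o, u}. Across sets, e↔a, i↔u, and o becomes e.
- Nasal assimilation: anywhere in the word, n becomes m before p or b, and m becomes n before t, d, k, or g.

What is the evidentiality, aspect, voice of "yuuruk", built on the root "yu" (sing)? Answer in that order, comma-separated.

inferred, inchoative, causative

Segment: yu-ur-u-k.
evidentiality: -ur → inferred.
aspect: -u → inchoative.
voice: -k → causative.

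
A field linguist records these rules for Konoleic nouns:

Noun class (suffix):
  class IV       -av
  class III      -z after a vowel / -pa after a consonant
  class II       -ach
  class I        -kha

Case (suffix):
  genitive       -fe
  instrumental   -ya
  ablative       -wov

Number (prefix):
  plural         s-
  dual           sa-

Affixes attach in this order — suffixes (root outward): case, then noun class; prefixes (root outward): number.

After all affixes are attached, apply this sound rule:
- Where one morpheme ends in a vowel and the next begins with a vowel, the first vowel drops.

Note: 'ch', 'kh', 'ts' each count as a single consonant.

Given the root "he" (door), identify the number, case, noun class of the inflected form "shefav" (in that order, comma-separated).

Segment: s-he-fe-av.
number: s- → plural.
case: -fe → genitive.
noun class: -av → class IV.

plural, genitive, class IV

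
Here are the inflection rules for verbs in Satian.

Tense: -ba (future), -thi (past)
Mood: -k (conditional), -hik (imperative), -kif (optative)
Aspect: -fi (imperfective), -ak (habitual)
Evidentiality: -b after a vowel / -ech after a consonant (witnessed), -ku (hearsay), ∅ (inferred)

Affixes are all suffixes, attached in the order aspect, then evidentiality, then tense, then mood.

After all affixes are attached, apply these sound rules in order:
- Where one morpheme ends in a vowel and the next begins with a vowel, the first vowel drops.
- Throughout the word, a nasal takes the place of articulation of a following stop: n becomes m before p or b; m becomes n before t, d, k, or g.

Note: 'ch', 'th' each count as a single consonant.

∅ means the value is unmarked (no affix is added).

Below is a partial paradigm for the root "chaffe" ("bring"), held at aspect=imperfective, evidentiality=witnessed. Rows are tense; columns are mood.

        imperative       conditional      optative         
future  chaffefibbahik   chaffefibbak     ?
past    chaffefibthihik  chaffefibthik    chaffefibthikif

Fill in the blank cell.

Attach aspect imperfective -fi → chaffefi.
Attach evidentiality witnessed -b (after vowel 'i') → chaffefib.
Attach tense future -ba → chaffefibba.
Attach mood optative -kif → chaffefibbakif.
Vowel deletion: no change.
Nasal assimilation: no change.

chaffefibbakif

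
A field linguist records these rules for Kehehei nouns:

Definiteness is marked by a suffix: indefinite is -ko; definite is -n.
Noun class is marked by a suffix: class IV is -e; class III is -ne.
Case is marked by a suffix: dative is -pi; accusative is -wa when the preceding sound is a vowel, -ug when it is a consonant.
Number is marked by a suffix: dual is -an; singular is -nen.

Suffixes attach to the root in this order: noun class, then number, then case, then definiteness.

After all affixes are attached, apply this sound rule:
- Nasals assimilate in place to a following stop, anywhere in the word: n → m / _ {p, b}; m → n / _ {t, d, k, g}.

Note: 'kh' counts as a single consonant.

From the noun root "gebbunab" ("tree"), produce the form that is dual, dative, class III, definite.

gebbunabneampin

Attach noun class class III -ne → gebbunabne.
Attach number dual -an → gebbunabnean.
Attach case dative -pi → gebbunabneanpi.
Attach definiteness definite -n → gebbunabneanpin.
Apply nasal assimilation: gebbunabneanpin → gebbunabneampin.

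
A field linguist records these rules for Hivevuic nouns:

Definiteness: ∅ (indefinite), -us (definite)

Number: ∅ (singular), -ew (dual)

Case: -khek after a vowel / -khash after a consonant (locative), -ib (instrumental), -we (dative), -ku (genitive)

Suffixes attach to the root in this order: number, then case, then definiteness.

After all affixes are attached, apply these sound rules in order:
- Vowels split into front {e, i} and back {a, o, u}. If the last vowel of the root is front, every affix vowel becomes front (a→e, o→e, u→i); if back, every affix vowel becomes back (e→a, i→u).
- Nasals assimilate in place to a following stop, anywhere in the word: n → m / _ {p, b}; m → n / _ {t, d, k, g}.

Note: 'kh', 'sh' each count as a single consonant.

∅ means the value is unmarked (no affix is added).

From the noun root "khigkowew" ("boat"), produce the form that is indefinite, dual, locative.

khigkowewewkhesh

Attach number dual -ew → khigkowewew.
Attach case locative -khash (after consonant 'w') → khigkowewewkhash.
definiteness = indefinite: zero marking, form stays khigkowewewkhash.
Apply vowel harmony: khigkowewewkhash → khigkowewewkhesh.
Nasal assimilation: no change.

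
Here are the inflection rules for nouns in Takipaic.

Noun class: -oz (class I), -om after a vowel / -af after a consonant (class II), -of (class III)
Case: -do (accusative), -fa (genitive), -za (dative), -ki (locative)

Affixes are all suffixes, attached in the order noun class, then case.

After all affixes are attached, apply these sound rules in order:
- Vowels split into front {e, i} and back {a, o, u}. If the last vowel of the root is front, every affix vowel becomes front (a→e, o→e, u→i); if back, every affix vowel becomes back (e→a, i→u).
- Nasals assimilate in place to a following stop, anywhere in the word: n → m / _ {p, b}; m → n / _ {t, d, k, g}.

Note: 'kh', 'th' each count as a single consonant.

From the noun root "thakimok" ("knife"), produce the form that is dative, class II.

thakimokafza

Attach noun class class II -af (after consonant 'k') → thakimokaf.
Attach case dative -za → thakimokafza.
Vowel harmony: no change.
Nasal assimilation: no change.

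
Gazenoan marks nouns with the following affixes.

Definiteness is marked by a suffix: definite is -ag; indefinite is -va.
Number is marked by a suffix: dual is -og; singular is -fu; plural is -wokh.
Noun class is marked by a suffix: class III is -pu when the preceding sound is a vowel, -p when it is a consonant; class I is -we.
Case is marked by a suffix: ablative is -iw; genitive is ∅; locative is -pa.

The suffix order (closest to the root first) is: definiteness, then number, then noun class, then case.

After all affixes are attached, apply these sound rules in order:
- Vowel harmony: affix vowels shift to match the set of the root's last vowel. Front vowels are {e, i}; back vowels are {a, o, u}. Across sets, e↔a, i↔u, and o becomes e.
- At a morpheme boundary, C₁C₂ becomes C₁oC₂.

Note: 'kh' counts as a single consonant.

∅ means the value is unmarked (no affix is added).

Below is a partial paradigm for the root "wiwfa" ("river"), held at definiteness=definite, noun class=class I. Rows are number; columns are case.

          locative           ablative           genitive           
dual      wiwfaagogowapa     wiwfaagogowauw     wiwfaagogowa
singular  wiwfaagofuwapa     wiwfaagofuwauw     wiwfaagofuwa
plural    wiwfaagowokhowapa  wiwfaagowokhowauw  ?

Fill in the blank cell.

wiwfaagowokhowa

Attach definiteness definite -ag → wiwfaag.
Attach number plural -wokh → wiwfaagwokh.
Attach noun class class I -we → wiwfaagwokhwe.
case = genitive: zero marking, form stays wiwfaagwokhwe.
Apply vowel harmony: wiwfaagwokhwe → wiwfaagwokhwa.
Apply epenthesis: wiwfaagwokhwa → wiwfaagowokhowa.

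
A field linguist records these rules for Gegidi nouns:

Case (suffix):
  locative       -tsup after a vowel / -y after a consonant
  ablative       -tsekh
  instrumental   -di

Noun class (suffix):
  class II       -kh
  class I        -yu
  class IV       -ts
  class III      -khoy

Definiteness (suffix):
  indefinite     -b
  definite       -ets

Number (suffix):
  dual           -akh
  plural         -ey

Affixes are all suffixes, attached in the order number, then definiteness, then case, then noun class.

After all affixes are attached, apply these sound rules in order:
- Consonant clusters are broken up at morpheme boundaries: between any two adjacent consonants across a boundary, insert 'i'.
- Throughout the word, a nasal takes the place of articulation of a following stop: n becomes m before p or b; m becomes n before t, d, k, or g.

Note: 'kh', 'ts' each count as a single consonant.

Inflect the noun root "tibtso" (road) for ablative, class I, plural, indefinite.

tibtsoeyibitsekhiyu

Attach number plural -ey → tibtsoey.
Attach definiteness indefinite -b → tibtsoeyb.
Attach case ablative -tsekh → tibtsoeybtsekh.
Attach noun class class I -yu → tibtsoeybtsekhyu.
Apply epenthesis: tibtsoeybtsekhyu → tibtsoeyibitsekhiyu.
Nasal assimilation: no change.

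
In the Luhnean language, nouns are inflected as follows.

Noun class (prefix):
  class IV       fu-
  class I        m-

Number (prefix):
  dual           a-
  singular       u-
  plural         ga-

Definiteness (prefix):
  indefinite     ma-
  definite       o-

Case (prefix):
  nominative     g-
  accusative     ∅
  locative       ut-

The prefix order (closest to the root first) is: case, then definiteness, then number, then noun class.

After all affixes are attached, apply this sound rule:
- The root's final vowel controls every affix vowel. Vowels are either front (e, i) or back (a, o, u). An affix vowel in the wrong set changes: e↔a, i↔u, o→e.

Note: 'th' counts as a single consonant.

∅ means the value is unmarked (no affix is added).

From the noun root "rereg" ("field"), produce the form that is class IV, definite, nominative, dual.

Attach case nominative g- → grereg.
Attach definiteness definite o- → ogrereg.
Attach number dual a- → aogrereg.
Attach noun class class IV fu- → fuaogrereg.
Apply vowel harmony: fuaogrereg → fieegrereg.

fieegrereg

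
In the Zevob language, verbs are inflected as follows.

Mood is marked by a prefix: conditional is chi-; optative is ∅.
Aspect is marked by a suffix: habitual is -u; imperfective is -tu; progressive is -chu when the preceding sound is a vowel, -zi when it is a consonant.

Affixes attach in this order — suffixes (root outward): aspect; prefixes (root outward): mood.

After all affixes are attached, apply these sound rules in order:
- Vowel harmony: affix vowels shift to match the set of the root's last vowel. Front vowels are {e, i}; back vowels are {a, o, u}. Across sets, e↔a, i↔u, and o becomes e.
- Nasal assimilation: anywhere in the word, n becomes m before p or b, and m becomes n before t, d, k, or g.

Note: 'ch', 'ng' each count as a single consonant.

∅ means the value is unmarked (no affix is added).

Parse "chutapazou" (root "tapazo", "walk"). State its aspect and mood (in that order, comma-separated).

habitual, conditional

Segment: chi-tapazo-u.
aspect: -u → habitual.
mood: chi- → conditional.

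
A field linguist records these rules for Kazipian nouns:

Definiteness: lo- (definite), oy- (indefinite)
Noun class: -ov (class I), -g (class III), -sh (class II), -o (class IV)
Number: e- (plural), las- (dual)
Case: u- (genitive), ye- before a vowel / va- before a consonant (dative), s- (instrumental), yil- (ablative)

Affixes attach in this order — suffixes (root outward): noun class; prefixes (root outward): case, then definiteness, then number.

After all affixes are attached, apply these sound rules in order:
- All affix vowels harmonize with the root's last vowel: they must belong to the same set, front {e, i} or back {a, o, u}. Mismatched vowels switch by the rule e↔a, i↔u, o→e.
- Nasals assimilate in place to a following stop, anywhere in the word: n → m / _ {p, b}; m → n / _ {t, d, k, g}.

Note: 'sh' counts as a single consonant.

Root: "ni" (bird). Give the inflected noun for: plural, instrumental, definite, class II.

Attach case instrumental s- → sni.
Attach definiteness definite lo- → losni.
Attach number plural e- → elosni.
Attach noun class class II -sh → elosnish.
Apply vowel harmony: elosnish → elesnish.
Nasal assimilation: no change.

elesnish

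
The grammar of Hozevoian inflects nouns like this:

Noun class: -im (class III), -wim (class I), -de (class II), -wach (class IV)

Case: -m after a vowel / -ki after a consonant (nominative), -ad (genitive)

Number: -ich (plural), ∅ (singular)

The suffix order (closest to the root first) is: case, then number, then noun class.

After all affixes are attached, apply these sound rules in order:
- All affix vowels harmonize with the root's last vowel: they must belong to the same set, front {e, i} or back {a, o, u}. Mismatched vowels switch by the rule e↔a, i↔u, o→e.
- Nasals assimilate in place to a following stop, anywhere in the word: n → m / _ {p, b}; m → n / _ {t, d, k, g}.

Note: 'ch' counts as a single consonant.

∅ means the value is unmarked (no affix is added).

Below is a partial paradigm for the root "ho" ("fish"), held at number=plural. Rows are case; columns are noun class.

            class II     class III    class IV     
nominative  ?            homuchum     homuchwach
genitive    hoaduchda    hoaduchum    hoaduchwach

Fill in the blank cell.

Attach case nominative -m (after vowel 'o') → hom.
Attach number plural -ich → homich.
Attach noun class class II -de → homichde.
Apply vowel harmony: homichde → homuchda.
Nasal assimilation: no change.

homuchda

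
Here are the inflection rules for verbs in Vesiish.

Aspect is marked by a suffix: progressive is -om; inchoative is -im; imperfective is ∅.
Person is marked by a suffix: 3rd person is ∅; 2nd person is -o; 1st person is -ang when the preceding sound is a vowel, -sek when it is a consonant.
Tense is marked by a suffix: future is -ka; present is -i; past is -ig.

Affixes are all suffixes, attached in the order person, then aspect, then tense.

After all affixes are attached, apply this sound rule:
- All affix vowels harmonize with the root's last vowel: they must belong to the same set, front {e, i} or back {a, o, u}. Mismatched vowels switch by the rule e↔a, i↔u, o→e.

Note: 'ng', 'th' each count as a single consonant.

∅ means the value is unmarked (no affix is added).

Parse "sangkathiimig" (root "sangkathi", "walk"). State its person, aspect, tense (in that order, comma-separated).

3rd person, inchoative, past

Segment: sangkathi-im-ig.
person: ∅ → 3rd person.
aspect: -im → inchoative.
tense: -ig → past.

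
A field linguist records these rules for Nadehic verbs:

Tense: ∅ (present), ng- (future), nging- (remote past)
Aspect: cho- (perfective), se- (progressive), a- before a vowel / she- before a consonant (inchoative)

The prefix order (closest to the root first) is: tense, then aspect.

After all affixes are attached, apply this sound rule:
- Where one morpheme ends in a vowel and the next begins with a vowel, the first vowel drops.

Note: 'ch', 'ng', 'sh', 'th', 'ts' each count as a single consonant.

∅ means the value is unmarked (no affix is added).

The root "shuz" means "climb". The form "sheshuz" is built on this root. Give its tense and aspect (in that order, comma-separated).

present, inchoative

Segment: she-shuz.
tense: ∅ → present.
aspect: a/she- → inchoative.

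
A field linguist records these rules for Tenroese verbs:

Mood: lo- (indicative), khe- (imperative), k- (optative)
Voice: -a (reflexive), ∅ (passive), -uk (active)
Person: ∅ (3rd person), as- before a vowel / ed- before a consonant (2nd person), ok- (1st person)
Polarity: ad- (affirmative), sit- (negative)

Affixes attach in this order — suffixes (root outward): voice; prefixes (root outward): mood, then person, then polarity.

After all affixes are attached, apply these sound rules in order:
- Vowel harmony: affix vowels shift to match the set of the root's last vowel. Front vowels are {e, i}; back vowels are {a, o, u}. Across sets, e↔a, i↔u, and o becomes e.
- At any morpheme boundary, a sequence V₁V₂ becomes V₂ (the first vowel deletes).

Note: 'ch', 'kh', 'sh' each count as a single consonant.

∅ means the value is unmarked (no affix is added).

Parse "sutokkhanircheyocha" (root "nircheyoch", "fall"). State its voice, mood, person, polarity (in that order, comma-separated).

Segment: sit-ok-khe-nircheyoch-a.
voice: -a → reflexive.
mood: khe- → imperative.
person: ok- → 1st person.
polarity: sit- → negative.

reflexive, imperative, 1st person, negative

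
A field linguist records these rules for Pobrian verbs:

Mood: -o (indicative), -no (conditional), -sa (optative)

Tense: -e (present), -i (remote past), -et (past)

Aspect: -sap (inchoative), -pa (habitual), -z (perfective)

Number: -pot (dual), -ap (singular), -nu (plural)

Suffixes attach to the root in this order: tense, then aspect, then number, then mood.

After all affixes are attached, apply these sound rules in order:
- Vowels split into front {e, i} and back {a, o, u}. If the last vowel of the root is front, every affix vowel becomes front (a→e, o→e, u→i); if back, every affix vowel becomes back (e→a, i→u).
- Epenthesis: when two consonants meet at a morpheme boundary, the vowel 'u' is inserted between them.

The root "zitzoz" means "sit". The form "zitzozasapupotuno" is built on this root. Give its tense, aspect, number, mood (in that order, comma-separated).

present, inchoative, dual, conditional

Segment: zitzoz-e-sap-pot-no.
tense: -e → present.
aspect: -sap → inchoative.
number: -pot → dual.
mood: -no → conditional.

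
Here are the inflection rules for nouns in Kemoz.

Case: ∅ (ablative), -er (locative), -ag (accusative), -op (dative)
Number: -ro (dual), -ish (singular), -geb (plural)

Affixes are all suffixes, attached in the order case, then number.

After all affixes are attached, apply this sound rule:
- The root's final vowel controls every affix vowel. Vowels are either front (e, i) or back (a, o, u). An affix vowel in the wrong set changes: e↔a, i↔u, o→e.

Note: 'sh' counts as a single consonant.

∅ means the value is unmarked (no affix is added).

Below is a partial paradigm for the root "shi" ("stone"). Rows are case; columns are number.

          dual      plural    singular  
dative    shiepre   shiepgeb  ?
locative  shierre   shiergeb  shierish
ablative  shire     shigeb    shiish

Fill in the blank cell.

shiepish

Attach case dative -op → shiop.
Attach number singular -ish → shiopish.
Apply vowel harmony: shiopish → shiepish.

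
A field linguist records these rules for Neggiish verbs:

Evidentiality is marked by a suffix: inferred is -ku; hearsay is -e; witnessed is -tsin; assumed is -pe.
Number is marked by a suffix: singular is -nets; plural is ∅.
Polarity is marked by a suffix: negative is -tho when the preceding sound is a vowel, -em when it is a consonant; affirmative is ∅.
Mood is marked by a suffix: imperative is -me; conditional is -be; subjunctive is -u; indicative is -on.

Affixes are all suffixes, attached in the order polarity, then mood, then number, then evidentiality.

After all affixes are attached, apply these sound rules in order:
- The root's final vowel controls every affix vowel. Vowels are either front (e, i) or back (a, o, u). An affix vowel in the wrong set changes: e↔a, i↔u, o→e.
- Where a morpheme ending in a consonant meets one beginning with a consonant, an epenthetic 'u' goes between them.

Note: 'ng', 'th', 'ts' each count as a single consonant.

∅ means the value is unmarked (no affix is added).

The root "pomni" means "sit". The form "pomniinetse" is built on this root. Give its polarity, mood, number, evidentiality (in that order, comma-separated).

affirmative, subjunctive, singular, hearsay

Segment: pomni-u-nets-e.
polarity: ∅ → affirmative.
mood: -u → subjunctive.
number: -nets → singular.
evidentiality: -e → hearsay.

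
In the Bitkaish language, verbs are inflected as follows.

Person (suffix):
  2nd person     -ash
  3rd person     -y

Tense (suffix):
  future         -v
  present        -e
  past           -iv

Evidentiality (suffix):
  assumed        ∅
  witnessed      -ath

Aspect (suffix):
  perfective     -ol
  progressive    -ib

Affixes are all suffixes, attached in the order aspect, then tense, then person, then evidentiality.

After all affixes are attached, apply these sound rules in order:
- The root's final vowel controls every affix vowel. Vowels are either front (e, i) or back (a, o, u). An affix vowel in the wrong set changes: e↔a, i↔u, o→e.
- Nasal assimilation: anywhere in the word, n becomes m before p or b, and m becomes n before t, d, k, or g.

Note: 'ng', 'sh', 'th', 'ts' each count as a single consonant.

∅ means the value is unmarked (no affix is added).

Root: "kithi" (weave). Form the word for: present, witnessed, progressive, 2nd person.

kithiibeesheth

Attach aspect progressive -ib → kithiib.
Attach tense present -e → kithiibe.
Attach person 2nd person -ash → kithiibeash.
Attach evidentiality witnessed -ath → kithiibeashath.
Apply vowel harmony: kithiibeashath → kithiibeesheth.
Nasal assimilation: no change.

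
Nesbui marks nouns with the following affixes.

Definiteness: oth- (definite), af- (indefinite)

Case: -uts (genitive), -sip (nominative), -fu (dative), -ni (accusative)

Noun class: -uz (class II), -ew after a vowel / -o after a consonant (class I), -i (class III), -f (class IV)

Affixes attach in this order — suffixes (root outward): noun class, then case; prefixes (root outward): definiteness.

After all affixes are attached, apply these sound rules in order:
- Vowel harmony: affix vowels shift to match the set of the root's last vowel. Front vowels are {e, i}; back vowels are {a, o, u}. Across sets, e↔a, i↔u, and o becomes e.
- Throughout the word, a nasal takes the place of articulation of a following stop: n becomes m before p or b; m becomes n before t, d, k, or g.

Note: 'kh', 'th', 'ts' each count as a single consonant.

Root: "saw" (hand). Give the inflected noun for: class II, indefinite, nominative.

Attach definiteness indefinite af- → afsaw.
Attach noun class class II -uz → afsawuz.
Attach case nominative -sip → afsawuzsip.
Apply vowel harmony: afsawuzsip → afsawuzsup.
Nasal assimilation: no change.

afsawuzsup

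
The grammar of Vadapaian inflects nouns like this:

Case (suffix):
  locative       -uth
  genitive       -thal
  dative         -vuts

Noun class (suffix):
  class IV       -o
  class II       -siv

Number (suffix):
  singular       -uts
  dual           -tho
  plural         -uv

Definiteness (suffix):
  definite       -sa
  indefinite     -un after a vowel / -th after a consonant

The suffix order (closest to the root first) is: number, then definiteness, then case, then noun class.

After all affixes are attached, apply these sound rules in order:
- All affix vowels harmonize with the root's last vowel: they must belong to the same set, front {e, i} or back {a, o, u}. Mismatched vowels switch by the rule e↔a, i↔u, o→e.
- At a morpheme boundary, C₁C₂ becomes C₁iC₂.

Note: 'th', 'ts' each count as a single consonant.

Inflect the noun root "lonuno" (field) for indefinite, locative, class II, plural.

lonunouvithuthisuv

Attach number plural -uv → lonunouv.
Attach definiteness indefinite -th (after consonant 'v') → lonunouvth.
Attach case locative -uth → lonunouvthuth.
Attach noun class class II -siv → lonunouvthuthsiv.
Apply vowel harmony: lonunouvthuthsiv → lonunouvthuthsuv.
Apply epenthesis: lonunouvthuthsuv → lonunouvithuthisuv.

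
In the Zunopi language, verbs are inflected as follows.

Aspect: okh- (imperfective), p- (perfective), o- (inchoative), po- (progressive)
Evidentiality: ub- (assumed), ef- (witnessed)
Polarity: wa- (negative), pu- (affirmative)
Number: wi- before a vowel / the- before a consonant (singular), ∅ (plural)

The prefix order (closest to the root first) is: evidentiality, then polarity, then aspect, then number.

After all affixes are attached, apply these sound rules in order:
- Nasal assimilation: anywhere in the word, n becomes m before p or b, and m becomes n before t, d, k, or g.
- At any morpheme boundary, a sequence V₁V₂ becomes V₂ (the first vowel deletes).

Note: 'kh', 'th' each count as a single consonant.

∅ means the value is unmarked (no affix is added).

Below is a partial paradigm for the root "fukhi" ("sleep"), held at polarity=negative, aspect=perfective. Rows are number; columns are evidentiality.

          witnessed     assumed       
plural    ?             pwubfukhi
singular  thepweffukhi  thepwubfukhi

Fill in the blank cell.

Attach evidentiality witnessed ef- → effukhi.
Attach polarity negative wa- → waeffukhi.
Attach aspect perfective p- → pwaeffukhi.
number = plural: zero marking, form stays pwaeffukhi.
Nasal assimilation: no change.
Apply vowel deletion: pwaeffukhi → pweffukhi.

pweffukhi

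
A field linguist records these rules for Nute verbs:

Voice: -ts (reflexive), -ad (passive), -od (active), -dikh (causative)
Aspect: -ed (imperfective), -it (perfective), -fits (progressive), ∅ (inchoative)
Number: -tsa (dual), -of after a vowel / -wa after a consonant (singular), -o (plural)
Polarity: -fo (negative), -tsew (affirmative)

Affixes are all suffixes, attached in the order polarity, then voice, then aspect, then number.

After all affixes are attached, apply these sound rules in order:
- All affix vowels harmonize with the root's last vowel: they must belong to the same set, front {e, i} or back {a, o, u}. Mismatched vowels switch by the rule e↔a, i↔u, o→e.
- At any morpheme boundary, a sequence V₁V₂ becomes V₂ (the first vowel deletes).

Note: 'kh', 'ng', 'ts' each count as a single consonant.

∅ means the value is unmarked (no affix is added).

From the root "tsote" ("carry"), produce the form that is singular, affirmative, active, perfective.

tsotetseweditwe

Attach polarity affirmative -tsew → tsotetsew.
Attach voice active -od → tsotetsewod.
Attach aspect perfective -it → tsotetsewodit.
Attach number singular -wa (after consonant 't') → tsotetsewoditwa.
Apply vowel harmony: tsotetsewoditwa → tsotetseweditwe.
Vowel deletion: no change.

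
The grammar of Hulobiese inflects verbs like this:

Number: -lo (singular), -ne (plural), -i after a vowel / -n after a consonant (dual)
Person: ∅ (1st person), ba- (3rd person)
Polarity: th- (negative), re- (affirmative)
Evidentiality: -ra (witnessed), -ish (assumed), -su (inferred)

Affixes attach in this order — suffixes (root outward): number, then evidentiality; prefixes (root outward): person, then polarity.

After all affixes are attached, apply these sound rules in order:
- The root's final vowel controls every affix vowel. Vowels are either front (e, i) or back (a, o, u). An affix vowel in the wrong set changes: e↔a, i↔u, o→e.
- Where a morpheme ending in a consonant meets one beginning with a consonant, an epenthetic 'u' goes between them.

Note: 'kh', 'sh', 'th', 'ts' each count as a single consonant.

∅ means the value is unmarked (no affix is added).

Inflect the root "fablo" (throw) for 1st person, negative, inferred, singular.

thufablolosu

Attach number singular -lo → fablolo.
person = 1st person: zero marking, form stays fablolo.
Attach polarity negative th- → thfablolo.
Attach evidentiality inferred -su → thfablolosu.
Vowel harmony: no change.
Apply epenthesis: thfablolosu → thufablolosu.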